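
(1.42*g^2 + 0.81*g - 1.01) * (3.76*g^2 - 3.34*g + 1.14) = 5.3392*g^4 - 1.6972*g^3 - 4.8842*g^2 + 4.2968*g - 1.1514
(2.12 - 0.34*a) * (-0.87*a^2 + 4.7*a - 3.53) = 0.2958*a^3 - 3.4424*a^2 + 11.1642*a - 7.4836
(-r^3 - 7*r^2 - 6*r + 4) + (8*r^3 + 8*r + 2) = 7*r^3 - 7*r^2 + 2*r + 6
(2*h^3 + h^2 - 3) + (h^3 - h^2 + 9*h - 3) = 3*h^3 + 9*h - 6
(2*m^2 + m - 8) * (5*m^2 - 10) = 10*m^4 + 5*m^3 - 60*m^2 - 10*m + 80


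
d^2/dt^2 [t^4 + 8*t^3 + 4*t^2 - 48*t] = 12*t^2 + 48*t + 8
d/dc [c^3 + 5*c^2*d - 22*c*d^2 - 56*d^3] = 3*c^2 + 10*c*d - 22*d^2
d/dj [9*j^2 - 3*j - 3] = 18*j - 3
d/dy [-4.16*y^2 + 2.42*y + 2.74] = 2.42 - 8.32*y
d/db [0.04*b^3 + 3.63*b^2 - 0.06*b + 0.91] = 0.12*b^2 + 7.26*b - 0.06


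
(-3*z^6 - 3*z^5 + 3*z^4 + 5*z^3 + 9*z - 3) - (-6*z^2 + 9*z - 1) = -3*z^6 - 3*z^5 + 3*z^4 + 5*z^3 + 6*z^2 - 2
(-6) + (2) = -4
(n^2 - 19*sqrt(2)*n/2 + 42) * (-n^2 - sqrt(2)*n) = -n^4 + 17*sqrt(2)*n^3/2 - 23*n^2 - 42*sqrt(2)*n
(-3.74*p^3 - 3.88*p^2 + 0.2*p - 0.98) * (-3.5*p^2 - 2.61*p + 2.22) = 13.09*p^5 + 23.3414*p^4 + 1.124*p^3 - 5.7056*p^2 + 3.0018*p - 2.1756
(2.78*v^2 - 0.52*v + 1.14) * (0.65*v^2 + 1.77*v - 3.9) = 1.807*v^4 + 4.5826*v^3 - 11.0214*v^2 + 4.0458*v - 4.446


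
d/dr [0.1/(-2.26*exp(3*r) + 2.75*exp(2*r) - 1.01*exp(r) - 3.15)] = (0.678*exp(2*r) - 0.55*exp(r) + 0.101)*exp(r)/(2.26*exp(3*r) - 2.75*exp(2*r) + 1.01*exp(r) + 3.15)^2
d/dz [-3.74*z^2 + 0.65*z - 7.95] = 0.65 - 7.48*z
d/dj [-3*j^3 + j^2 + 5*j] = -9*j^2 + 2*j + 5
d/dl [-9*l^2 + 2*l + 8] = 2 - 18*l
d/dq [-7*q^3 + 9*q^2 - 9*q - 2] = -21*q^2 + 18*q - 9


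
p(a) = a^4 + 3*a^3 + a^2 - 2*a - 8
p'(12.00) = 8230.00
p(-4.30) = 122.45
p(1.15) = -2.67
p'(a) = 4*a^3 + 9*a^2 + 2*a - 2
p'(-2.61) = -17.03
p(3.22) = 203.59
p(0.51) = -8.29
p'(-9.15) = -2331.04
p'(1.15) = 18.29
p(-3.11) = 11.20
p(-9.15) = 4805.30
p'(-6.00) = -554.00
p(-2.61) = -2.90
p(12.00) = 26032.00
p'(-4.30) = -162.22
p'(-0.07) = -2.10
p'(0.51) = 1.89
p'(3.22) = 231.30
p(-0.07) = -7.86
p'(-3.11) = -41.49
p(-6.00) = 688.00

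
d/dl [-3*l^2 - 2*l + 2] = -6*l - 2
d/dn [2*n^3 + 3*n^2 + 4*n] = 6*n^2 + 6*n + 4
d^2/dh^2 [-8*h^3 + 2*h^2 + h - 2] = 4 - 48*h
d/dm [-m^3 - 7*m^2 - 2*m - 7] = -3*m^2 - 14*m - 2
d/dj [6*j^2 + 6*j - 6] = 12*j + 6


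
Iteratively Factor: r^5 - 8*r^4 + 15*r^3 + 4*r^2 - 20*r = (r)*(r^4 - 8*r^3 + 15*r^2 + 4*r - 20) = r*(r - 2)*(r^3 - 6*r^2 + 3*r + 10) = r*(r - 2)*(r + 1)*(r^2 - 7*r + 10) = r*(r - 5)*(r - 2)*(r + 1)*(r - 2)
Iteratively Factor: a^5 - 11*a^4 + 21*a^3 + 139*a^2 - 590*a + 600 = (a - 5)*(a^4 - 6*a^3 - 9*a^2 + 94*a - 120) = (a - 5)*(a + 4)*(a^3 - 10*a^2 + 31*a - 30) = (a - 5)*(a - 2)*(a + 4)*(a^2 - 8*a + 15) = (a - 5)^2*(a - 2)*(a + 4)*(a - 3)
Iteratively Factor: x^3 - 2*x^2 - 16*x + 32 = (x + 4)*(x^2 - 6*x + 8) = (x - 2)*(x + 4)*(x - 4)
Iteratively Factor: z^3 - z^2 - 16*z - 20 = (z + 2)*(z^2 - 3*z - 10) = (z + 2)^2*(z - 5)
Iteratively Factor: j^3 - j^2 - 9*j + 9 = (j - 1)*(j^2 - 9) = (j - 1)*(j + 3)*(j - 3)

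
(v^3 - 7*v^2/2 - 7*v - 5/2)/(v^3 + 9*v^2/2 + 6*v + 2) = (v^2 - 4*v - 5)/(v^2 + 4*v + 4)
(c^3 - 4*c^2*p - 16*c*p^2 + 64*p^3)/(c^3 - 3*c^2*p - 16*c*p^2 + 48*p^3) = (-c + 4*p)/(-c + 3*p)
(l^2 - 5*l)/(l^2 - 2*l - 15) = l/(l + 3)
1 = 1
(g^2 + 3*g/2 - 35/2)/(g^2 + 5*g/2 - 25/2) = (2*g - 7)/(2*g - 5)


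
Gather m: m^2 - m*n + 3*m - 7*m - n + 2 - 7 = m^2 + m*(-n - 4) - n - 5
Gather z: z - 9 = z - 9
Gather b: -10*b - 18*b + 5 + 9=14 - 28*b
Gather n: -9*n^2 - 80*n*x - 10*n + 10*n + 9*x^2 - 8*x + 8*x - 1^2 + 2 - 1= -9*n^2 - 80*n*x + 9*x^2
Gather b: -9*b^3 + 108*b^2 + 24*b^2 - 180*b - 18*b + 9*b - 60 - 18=-9*b^3 + 132*b^2 - 189*b - 78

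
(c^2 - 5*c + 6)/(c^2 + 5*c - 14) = (c - 3)/(c + 7)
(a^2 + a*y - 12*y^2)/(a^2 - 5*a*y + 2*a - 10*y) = (a^2 + a*y - 12*y^2)/(a^2 - 5*a*y + 2*a - 10*y)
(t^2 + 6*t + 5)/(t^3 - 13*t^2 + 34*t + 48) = (t + 5)/(t^2 - 14*t + 48)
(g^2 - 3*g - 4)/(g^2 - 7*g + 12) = (g + 1)/(g - 3)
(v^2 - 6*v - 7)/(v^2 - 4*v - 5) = (v - 7)/(v - 5)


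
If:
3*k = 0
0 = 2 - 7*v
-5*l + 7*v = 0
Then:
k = 0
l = 2/5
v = 2/7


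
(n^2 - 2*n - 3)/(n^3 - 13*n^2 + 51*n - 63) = (n + 1)/(n^2 - 10*n + 21)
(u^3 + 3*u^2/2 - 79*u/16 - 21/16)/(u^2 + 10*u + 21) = (16*u^2 - 24*u - 7)/(16*(u + 7))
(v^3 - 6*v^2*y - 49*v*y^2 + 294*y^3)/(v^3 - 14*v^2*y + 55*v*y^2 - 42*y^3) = (-v - 7*y)/(-v + y)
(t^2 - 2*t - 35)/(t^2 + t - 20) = (t - 7)/(t - 4)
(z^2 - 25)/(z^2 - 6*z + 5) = (z + 5)/(z - 1)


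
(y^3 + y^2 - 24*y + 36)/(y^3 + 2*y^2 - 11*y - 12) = (y^2 + 4*y - 12)/(y^2 + 5*y + 4)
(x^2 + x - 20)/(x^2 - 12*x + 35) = (x^2 + x - 20)/(x^2 - 12*x + 35)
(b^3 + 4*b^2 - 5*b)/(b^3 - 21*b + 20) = b/(b - 4)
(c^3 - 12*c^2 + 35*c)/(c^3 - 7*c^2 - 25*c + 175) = c/(c + 5)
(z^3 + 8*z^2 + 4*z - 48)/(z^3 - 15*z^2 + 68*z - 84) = (z^2 + 10*z + 24)/(z^2 - 13*z + 42)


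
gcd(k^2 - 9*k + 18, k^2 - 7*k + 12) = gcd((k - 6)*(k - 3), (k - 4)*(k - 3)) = k - 3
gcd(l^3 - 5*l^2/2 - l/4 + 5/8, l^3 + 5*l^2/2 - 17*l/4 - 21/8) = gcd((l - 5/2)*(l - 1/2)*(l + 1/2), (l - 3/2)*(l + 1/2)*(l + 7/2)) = l + 1/2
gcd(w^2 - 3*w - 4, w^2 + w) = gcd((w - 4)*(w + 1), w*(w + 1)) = w + 1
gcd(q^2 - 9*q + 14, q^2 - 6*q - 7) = q - 7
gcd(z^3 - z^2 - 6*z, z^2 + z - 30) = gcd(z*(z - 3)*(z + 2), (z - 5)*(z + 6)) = 1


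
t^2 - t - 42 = (t - 7)*(t + 6)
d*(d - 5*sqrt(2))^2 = d^3 - 10*sqrt(2)*d^2 + 50*d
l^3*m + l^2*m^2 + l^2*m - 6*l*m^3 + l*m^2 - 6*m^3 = (l - 2*m)*(l + 3*m)*(l*m + m)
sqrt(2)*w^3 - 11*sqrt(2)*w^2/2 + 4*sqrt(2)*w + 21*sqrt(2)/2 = (w - 7/2)*(w - 3)*(sqrt(2)*w + sqrt(2))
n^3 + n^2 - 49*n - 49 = (n - 7)*(n + 1)*(n + 7)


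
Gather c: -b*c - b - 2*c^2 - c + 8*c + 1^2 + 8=-b - 2*c^2 + c*(7 - b) + 9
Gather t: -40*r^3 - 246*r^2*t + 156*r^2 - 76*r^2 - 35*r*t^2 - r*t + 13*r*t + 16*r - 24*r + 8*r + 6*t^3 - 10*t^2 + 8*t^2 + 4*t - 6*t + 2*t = -40*r^3 + 80*r^2 + 6*t^3 + t^2*(-35*r - 2) + t*(-246*r^2 + 12*r)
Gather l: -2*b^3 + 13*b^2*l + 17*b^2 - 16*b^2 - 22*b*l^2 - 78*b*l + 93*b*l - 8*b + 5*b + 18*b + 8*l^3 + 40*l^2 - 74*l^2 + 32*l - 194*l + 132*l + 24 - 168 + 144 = -2*b^3 + b^2 + 15*b + 8*l^3 + l^2*(-22*b - 34) + l*(13*b^2 + 15*b - 30)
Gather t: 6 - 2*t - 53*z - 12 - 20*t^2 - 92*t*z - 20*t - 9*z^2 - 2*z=-20*t^2 + t*(-92*z - 22) - 9*z^2 - 55*z - 6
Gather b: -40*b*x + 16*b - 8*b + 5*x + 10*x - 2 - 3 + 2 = b*(8 - 40*x) + 15*x - 3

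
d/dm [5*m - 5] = 5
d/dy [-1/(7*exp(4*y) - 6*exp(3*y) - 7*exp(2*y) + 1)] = (28*exp(2*y) - 18*exp(y) - 14)*exp(2*y)/(7*exp(4*y) - 6*exp(3*y) - 7*exp(2*y) + 1)^2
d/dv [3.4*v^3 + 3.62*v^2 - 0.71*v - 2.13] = 10.2*v^2 + 7.24*v - 0.71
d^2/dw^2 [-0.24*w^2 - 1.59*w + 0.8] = -0.480000000000000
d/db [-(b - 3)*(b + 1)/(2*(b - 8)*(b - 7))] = (13*b^2 - 118*b + 157)/(2*(b^4 - 30*b^3 + 337*b^2 - 1680*b + 3136))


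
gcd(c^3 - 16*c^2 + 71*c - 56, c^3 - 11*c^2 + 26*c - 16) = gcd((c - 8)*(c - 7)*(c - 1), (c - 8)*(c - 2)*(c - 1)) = c^2 - 9*c + 8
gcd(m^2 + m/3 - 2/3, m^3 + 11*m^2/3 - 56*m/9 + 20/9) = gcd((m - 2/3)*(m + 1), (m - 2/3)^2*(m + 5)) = m - 2/3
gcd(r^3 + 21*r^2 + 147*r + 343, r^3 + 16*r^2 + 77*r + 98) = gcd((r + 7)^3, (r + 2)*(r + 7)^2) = r^2 + 14*r + 49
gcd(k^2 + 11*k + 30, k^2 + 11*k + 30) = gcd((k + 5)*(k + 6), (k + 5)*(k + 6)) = k^2 + 11*k + 30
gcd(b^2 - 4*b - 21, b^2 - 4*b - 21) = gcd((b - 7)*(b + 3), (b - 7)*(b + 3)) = b^2 - 4*b - 21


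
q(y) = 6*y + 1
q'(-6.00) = 6.00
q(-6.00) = -35.00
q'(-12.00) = 6.00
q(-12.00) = -71.00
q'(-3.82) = 6.00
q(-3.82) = -21.92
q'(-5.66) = 6.00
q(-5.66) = -32.96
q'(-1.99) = 6.00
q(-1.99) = -10.94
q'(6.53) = 6.00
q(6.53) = 40.18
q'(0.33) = 6.00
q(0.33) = 2.98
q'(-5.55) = 6.00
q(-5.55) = -32.30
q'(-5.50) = 6.00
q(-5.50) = -32.00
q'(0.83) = 6.00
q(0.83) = 5.98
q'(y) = 6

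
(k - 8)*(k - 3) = k^2 - 11*k + 24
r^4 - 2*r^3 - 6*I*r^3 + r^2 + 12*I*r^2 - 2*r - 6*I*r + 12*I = (r - 2)*(r - 6*I)*(r - I)*(r + I)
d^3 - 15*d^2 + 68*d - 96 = (d - 8)*(d - 4)*(d - 3)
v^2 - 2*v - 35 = (v - 7)*(v + 5)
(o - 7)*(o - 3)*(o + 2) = o^3 - 8*o^2 + o + 42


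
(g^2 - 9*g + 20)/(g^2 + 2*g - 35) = (g - 4)/(g + 7)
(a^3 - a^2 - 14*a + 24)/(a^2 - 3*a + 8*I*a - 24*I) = (a^2 + 2*a - 8)/(a + 8*I)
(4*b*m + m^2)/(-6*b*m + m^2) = (-4*b - m)/(6*b - m)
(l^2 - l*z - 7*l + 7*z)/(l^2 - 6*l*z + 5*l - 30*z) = (l^2 - l*z - 7*l + 7*z)/(l^2 - 6*l*z + 5*l - 30*z)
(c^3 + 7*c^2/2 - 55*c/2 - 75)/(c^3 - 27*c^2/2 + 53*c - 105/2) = (2*c^2 + 17*c + 30)/(2*c^2 - 17*c + 21)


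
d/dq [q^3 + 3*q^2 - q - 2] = 3*q^2 + 6*q - 1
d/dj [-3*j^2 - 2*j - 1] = -6*j - 2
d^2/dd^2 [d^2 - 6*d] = 2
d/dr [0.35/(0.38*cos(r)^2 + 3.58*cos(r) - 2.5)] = (0.266*cos(r) + 1.253)*sin(r)/(0.38*cos(r)^2 + 3.58*cos(r) - 2.5)^2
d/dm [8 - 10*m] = -10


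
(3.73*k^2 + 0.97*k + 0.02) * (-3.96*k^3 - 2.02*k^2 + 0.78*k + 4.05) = -14.7708*k^5 - 11.3758*k^4 + 0.8708*k^3 + 15.8227*k^2 + 3.9441*k + 0.081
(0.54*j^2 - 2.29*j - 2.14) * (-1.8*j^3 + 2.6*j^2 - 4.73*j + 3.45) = -0.972*j^5 + 5.526*j^4 - 4.6562*j^3 + 7.1307*j^2 + 2.2217*j - 7.383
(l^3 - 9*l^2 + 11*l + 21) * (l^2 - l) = l^5 - 10*l^4 + 20*l^3 + 10*l^2 - 21*l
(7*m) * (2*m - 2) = 14*m^2 - 14*m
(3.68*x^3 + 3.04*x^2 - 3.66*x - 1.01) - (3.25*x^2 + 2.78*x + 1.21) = 3.68*x^3 - 0.21*x^2 - 6.44*x - 2.22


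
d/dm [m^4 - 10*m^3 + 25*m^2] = 2*m*(2*m^2 - 15*m + 25)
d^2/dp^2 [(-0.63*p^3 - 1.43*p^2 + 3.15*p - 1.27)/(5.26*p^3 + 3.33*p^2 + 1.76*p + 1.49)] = (-5.6843418860808e-14*p^7 - 57.0594279999998*p^6 + 557.911368*p^5 + 48.0753480000001*p^4 - 168.368464*p^3 - 418.635336*p^2 - 87.106416*p - 18.135792)/(145.531576*p^9 + 276.399324*p^8 + 321.06777*p^7 + 345.567057*p^6 + 264.020772*p^5 + 163.275351*p^4 + 92.880506*p^3 + 36.025071*p^2 + 11.722128*p + 3.307949)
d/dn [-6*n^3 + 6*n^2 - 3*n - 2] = -18*n^2 + 12*n - 3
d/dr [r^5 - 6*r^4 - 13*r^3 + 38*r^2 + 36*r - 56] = 5*r^4 - 24*r^3 - 39*r^2 + 76*r + 36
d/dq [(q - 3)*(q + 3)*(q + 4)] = 3*q^2 + 8*q - 9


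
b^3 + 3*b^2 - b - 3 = (b - 1)*(b + 1)*(b + 3)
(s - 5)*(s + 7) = s^2 + 2*s - 35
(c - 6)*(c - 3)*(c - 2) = c^3 - 11*c^2 + 36*c - 36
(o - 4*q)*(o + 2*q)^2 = o^3 - 12*o*q^2 - 16*q^3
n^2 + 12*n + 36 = (n + 6)^2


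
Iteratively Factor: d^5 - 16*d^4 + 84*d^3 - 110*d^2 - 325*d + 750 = (d - 5)*(d^4 - 11*d^3 + 29*d^2 + 35*d - 150) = (d - 5)^2*(d^3 - 6*d^2 - d + 30) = (d - 5)^2*(d - 3)*(d^2 - 3*d - 10) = (d - 5)^3*(d - 3)*(d + 2)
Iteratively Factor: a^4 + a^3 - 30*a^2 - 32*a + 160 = (a + 4)*(a^3 - 3*a^2 - 18*a + 40) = (a + 4)^2*(a^2 - 7*a + 10) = (a - 5)*(a + 4)^2*(a - 2)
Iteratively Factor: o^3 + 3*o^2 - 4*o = (o + 4)*(o^2 - o) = o*(o + 4)*(o - 1)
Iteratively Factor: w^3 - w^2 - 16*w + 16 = (w - 1)*(w^2 - 16) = (w - 4)*(w - 1)*(w + 4)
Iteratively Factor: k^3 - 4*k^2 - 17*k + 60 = (k + 4)*(k^2 - 8*k + 15) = (k - 5)*(k + 4)*(k - 3)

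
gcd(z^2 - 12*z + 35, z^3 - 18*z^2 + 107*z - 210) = z^2 - 12*z + 35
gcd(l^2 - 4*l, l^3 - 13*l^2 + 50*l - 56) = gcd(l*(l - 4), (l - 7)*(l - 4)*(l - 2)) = l - 4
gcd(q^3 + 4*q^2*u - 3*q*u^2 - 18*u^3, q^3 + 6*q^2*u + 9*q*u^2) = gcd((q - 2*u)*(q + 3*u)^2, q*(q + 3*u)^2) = q^2 + 6*q*u + 9*u^2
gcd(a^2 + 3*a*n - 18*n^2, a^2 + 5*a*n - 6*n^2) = a + 6*n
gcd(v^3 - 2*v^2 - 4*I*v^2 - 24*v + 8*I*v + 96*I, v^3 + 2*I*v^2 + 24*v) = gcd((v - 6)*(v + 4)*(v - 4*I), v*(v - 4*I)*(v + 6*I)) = v - 4*I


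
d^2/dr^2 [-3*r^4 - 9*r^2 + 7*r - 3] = -36*r^2 - 18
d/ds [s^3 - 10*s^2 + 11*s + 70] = 3*s^2 - 20*s + 11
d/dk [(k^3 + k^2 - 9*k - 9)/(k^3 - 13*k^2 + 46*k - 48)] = 2*(-7*k^2 + 13*k + 47)/(k^4 - 20*k^3 + 132*k^2 - 320*k + 256)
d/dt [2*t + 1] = 2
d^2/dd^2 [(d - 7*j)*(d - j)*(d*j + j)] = 2*j*(3*d - 8*j + 1)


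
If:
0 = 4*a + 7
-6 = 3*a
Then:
No Solution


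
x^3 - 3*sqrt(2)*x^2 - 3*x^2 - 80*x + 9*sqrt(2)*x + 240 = (x - 3)*(x - 8*sqrt(2))*(x + 5*sqrt(2))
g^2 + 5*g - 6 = (g - 1)*(g + 6)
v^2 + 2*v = v*(v + 2)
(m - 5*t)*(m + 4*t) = m^2 - m*t - 20*t^2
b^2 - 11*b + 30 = (b - 6)*(b - 5)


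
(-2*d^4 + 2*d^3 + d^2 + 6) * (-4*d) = 8*d^5 - 8*d^4 - 4*d^3 - 24*d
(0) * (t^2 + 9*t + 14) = 0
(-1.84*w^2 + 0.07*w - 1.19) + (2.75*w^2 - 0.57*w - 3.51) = 0.91*w^2 - 0.5*w - 4.7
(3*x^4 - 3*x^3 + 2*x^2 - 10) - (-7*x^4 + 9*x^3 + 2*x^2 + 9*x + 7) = 10*x^4 - 12*x^3 - 9*x - 17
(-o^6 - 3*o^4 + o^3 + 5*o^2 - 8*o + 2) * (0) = 0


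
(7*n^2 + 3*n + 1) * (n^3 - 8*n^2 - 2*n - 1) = 7*n^5 - 53*n^4 - 37*n^3 - 21*n^2 - 5*n - 1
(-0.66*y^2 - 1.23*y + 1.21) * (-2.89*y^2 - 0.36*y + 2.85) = 1.9074*y^4 + 3.7923*y^3 - 4.9351*y^2 - 3.9411*y + 3.4485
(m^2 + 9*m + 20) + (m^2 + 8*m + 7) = 2*m^2 + 17*m + 27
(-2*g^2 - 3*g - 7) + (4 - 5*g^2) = -7*g^2 - 3*g - 3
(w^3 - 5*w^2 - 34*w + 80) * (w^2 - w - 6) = w^5 - 6*w^4 - 35*w^3 + 144*w^2 + 124*w - 480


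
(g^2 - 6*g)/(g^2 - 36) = g/(g + 6)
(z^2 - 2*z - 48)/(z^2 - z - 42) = (z - 8)/(z - 7)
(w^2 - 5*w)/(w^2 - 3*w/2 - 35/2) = 2*w/(2*w + 7)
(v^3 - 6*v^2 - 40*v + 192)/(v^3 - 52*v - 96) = (v - 4)/(v + 2)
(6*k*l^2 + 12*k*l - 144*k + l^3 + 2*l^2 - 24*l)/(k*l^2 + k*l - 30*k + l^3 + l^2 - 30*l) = (6*k*l - 24*k + l^2 - 4*l)/(k*l - 5*k + l^2 - 5*l)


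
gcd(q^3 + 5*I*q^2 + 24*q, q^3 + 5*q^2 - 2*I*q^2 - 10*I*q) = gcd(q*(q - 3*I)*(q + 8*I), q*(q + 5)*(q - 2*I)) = q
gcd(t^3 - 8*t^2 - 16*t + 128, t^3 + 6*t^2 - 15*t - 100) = t - 4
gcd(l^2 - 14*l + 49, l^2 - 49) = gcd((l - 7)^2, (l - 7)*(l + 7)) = l - 7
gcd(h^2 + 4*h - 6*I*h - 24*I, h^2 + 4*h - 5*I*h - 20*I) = h + 4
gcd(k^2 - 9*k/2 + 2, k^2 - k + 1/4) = k - 1/2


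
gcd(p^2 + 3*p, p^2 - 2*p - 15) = p + 3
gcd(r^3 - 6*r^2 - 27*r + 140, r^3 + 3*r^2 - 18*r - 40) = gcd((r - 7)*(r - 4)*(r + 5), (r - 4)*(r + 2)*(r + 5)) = r^2 + r - 20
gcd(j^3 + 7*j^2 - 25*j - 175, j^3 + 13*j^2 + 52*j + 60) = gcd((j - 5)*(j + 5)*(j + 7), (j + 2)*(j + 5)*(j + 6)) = j + 5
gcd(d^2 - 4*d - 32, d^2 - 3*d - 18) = 1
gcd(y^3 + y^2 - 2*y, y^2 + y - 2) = y^2 + y - 2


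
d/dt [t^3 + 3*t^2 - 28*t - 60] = 3*t^2 + 6*t - 28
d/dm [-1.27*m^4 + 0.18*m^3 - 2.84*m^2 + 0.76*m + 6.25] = -5.08*m^3 + 0.54*m^2 - 5.68*m + 0.76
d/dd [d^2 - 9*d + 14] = 2*d - 9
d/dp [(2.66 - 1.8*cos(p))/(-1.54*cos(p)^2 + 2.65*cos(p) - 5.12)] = (2.772*cos(p)^2 - 8.1928*cos(p) - 2.167)*sin(p)/(2.3716*cos(p)^4 - 8.162*cos(p)^3 + 22.7921*cos(p)^2 - 27.136*cos(p) + 26.2144)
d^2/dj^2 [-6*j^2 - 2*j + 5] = -12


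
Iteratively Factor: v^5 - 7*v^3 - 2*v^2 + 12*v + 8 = (v - 2)*(v^4 + 2*v^3 - 3*v^2 - 8*v - 4) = (v - 2)^2*(v^3 + 4*v^2 + 5*v + 2) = (v - 2)^2*(v + 1)*(v^2 + 3*v + 2) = (v - 2)^2*(v + 1)^2*(v + 2)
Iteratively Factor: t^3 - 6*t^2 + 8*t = (t)*(t^2 - 6*t + 8) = t*(t - 2)*(t - 4)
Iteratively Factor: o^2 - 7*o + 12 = (o - 3)*(o - 4)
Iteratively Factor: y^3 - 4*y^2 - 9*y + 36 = (y - 3)*(y^2 - y - 12) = (y - 3)*(y + 3)*(y - 4)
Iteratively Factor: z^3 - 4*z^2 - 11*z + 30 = (z + 3)*(z^2 - 7*z + 10) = (z - 5)*(z + 3)*(z - 2)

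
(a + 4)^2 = a^2 + 8*a + 16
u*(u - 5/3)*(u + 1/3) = u^3 - 4*u^2/3 - 5*u/9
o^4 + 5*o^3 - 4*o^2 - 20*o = o*(o - 2)*(o + 2)*(o + 5)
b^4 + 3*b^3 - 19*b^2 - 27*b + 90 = (b - 3)*(b - 2)*(b + 3)*(b + 5)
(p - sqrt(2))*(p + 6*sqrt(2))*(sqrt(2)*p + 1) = sqrt(2)*p^3 + 11*p^2 - 7*sqrt(2)*p - 12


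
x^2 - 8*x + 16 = (x - 4)^2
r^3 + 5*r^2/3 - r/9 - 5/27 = (r - 1/3)*(r + 1/3)*(r + 5/3)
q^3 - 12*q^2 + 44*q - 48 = (q - 6)*(q - 4)*(q - 2)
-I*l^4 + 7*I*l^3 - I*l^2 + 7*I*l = l*(l - 7)*(l - I)*(-I*l + 1)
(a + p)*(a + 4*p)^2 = a^3 + 9*a^2*p + 24*a*p^2 + 16*p^3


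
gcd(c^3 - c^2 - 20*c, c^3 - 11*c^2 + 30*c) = c^2 - 5*c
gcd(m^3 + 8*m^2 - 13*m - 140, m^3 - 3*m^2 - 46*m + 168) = m^2 + 3*m - 28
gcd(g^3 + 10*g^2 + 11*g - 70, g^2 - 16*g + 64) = 1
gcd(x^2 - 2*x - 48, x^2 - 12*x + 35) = 1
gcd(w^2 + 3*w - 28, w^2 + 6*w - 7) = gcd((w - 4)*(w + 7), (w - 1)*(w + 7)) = w + 7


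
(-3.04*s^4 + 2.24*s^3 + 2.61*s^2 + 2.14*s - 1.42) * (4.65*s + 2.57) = -14.136*s^5 + 2.6032*s^4 + 17.8933*s^3 + 16.6587*s^2 - 1.1032*s - 3.6494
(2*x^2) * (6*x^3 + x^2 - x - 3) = 12*x^5 + 2*x^4 - 2*x^3 - 6*x^2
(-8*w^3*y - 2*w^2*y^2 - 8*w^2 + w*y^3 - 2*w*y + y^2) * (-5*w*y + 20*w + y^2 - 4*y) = 40*w^4*y^2 - 160*w^4*y + 2*w^3*y^3 - 8*w^3*y^2 + 40*w^3*y - 160*w^3 - 7*w^2*y^4 + 28*w^2*y^3 + 2*w^2*y^2 - 8*w^2*y + w*y^5 - 4*w*y^4 - 7*w*y^3 + 28*w*y^2 + y^4 - 4*y^3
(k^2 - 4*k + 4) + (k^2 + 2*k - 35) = 2*k^2 - 2*k - 31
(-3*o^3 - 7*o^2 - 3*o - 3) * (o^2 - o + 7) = -3*o^5 - 4*o^4 - 17*o^3 - 49*o^2 - 18*o - 21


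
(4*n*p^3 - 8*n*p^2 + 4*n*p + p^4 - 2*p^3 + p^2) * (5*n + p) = 20*n^2*p^3 - 40*n^2*p^2 + 20*n^2*p + 9*n*p^4 - 18*n*p^3 + 9*n*p^2 + p^5 - 2*p^4 + p^3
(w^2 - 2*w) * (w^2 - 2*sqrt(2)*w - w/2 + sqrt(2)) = w^4 - 2*sqrt(2)*w^3 - 5*w^3/2 + w^2 + 5*sqrt(2)*w^2 - 2*sqrt(2)*w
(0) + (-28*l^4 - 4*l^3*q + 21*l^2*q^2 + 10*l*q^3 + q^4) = -28*l^4 - 4*l^3*q + 21*l^2*q^2 + 10*l*q^3 + q^4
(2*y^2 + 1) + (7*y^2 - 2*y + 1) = 9*y^2 - 2*y + 2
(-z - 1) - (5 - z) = -6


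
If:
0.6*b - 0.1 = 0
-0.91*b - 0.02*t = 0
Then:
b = 0.17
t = -7.58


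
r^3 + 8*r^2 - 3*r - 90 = (r - 3)*(r + 5)*(r + 6)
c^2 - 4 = (c - 2)*(c + 2)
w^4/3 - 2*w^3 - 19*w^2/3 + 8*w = w*(w/3 + 1)*(w - 8)*(w - 1)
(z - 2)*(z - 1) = z^2 - 3*z + 2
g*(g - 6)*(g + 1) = g^3 - 5*g^2 - 6*g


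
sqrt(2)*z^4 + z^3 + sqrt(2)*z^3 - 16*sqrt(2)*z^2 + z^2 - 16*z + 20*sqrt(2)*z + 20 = (z - 2)^2*(z + 5)*(sqrt(2)*z + 1)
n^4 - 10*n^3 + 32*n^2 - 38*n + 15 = (n - 5)*(n - 3)*(n - 1)^2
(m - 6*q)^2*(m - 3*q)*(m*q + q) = m^4*q - 15*m^3*q^2 + m^3*q + 72*m^2*q^3 - 15*m^2*q^2 - 108*m*q^4 + 72*m*q^3 - 108*q^4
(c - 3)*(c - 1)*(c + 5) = c^3 + c^2 - 17*c + 15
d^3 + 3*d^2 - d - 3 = (d - 1)*(d + 1)*(d + 3)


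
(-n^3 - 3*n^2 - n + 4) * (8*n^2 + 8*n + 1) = -8*n^5 - 32*n^4 - 33*n^3 + 21*n^2 + 31*n + 4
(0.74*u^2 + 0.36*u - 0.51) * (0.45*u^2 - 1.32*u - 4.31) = 0.333*u^4 - 0.8148*u^3 - 3.8941*u^2 - 0.8784*u + 2.1981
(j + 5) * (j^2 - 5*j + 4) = j^3 - 21*j + 20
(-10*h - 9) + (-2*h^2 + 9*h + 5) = -2*h^2 - h - 4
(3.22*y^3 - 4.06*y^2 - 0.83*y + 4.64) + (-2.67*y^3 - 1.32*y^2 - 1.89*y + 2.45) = 0.55*y^3 - 5.38*y^2 - 2.72*y + 7.09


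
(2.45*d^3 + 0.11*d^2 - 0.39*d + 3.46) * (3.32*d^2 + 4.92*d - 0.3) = 8.134*d^5 + 12.4192*d^4 - 1.4886*d^3 + 9.5354*d^2 + 17.1402*d - 1.038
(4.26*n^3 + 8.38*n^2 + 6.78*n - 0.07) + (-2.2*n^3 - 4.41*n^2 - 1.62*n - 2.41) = 2.06*n^3 + 3.97*n^2 + 5.16*n - 2.48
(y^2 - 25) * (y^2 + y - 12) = y^4 + y^3 - 37*y^2 - 25*y + 300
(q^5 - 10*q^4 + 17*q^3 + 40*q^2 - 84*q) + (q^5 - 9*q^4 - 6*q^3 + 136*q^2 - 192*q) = 2*q^5 - 19*q^4 + 11*q^3 + 176*q^2 - 276*q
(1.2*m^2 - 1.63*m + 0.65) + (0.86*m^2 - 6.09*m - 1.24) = 2.06*m^2 - 7.72*m - 0.59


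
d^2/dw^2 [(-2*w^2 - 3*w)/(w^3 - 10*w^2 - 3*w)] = 2*(-2*w^3 - 9*w^2 + 72*w - 249)/(w^6 - 30*w^5 + 291*w^4 - 820*w^3 - 873*w^2 - 270*w - 27)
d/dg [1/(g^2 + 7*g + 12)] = (-2*g - 7)/(g^2 + 7*g + 12)^2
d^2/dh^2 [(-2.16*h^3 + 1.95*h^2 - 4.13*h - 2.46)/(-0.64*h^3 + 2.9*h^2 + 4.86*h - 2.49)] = (-1.77635683940025e-15*h^7 + 6.42048*h^6 + 50.460672*h^5 - 111.59808*h^4 + 253.809616*h^3 - 242.076564*h^2 + 443.79558*h + 227.512926)/(0.262144*h^9 - 3.56352*h^8 + 10.175232*h^7 + 32.791672*h^6 - 104.996808*h^5 - 189.137196*h^4 + 107.677296*h^3 + 122.497542*h^2 - 90.397458*h + 15.438249)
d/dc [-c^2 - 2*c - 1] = -2*c - 2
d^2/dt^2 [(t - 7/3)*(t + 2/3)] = 2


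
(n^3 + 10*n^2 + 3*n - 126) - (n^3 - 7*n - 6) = 10*n^2 + 10*n - 120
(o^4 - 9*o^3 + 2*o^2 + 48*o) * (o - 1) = o^5 - 10*o^4 + 11*o^3 + 46*o^2 - 48*o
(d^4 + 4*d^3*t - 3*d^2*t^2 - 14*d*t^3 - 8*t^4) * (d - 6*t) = d^5 - 2*d^4*t - 27*d^3*t^2 + 4*d^2*t^3 + 76*d*t^4 + 48*t^5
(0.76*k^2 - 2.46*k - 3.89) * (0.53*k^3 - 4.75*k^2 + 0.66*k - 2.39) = 0.4028*k^5 - 4.9138*k^4 + 10.1249*k^3 + 15.0375*k^2 + 3.312*k + 9.2971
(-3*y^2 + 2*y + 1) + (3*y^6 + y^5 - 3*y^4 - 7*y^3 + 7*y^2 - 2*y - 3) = 3*y^6 + y^5 - 3*y^4 - 7*y^3 + 4*y^2 - 2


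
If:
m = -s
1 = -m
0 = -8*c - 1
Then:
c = -1/8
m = -1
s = 1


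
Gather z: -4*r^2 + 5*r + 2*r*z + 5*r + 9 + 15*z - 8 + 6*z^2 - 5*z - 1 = -4*r^2 + 10*r + 6*z^2 + z*(2*r + 10)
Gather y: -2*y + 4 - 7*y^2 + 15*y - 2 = -7*y^2 + 13*y + 2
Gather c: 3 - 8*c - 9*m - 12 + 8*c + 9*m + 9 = 0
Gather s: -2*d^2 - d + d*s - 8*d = -2*d^2 + d*s - 9*d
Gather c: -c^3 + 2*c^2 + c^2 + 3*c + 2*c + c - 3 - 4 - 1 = -c^3 + 3*c^2 + 6*c - 8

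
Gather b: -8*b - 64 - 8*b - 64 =-16*b - 128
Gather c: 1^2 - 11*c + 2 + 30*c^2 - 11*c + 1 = 30*c^2 - 22*c + 4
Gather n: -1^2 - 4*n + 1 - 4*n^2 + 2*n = -4*n^2 - 2*n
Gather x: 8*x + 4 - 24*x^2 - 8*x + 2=6 - 24*x^2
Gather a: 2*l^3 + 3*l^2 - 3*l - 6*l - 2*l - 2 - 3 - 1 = 2*l^3 + 3*l^2 - 11*l - 6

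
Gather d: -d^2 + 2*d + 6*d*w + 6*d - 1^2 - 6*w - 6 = -d^2 + d*(6*w + 8) - 6*w - 7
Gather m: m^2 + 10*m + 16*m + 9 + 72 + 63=m^2 + 26*m + 144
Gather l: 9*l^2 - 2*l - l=9*l^2 - 3*l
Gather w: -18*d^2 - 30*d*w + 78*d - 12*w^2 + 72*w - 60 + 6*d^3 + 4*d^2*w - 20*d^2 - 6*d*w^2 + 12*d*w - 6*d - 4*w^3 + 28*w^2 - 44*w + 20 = 6*d^3 - 38*d^2 + 72*d - 4*w^3 + w^2*(16 - 6*d) + w*(4*d^2 - 18*d + 28) - 40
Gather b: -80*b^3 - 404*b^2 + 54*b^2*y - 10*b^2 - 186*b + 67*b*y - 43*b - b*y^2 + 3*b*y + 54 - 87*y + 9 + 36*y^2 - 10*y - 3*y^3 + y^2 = -80*b^3 + b^2*(54*y - 414) + b*(-y^2 + 70*y - 229) - 3*y^3 + 37*y^2 - 97*y + 63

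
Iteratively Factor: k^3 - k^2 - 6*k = (k + 2)*(k^2 - 3*k) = (k - 3)*(k + 2)*(k)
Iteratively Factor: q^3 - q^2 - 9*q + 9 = (q + 3)*(q^2 - 4*q + 3) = (q - 1)*(q + 3)*(q - 3)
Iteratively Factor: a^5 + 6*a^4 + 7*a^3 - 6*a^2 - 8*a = (a + 4)*(a^4 + 2*a^3 - a^2 - 2*a) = (a + 1)*(a + 4)*(a^3 + a^2 - 2*a) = a*(a + 1)*(a + 4)*(a^2 + a - 2) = a*(a + 1)*(a + 2)*(a + 4)*(a - 1)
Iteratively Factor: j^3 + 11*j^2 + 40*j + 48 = (j + 4)*(j^2 + 7*j + 12) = (j + 3)*(j + 4)*(j + 4)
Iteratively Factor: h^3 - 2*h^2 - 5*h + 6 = (h - 3)*(h^2 + h - 2) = (h - 3)*(h + 2)*(h - 1)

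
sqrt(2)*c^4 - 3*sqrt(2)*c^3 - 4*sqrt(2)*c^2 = c^2*(c - 4)*(sqrt(2)*c + sqrt(2))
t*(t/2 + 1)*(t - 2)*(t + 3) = t^4/2 + 3*t^3/2 - 2*t^2 - 6*t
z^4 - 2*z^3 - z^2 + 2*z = z*(z - 2)*(z - 1)*(z + 1)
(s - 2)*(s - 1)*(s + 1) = s^3 - 2*s^2 - s + 2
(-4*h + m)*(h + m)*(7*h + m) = -28*h^3 - 25*h^2*m + 4*h*m^2 + m^3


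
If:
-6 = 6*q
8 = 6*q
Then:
No Solution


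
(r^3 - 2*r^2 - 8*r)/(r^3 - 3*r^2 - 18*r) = (-r^2 + 2*r + 8)/(-r^2 + 3*r + 18)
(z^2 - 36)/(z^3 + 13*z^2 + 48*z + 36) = (z - 6)/(z^2 + 7*z + 6)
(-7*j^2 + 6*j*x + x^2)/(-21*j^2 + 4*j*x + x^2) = (-j + x)/(-3*j + x)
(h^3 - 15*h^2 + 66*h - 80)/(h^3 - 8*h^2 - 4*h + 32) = (h - 5)/(h + 2)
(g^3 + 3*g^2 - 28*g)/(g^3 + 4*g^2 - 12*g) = (g^2 + 3*g - 28)/(g^2 + 4*g - 12)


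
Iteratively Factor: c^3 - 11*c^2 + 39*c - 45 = (c - 3)*(c^2 - 8*c + 15) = (c - 3)^2*(c - 5)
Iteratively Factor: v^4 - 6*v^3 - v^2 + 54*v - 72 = (v - 3)*(v^3 - 3*v^2 - 10*v + 24) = (v - 4)*(v - 3)*(v^2 + v - 6) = (v - 4)*(v - 3)*(v + 3)*(v - 2)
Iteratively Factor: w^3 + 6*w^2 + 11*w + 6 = (w + 1)*(w^2 + 5*w + 6) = (w + 1)*(w + 2)*(w + 3)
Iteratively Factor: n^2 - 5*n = (n)*(n - 5)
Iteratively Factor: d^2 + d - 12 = (d + 4)*(d - 3)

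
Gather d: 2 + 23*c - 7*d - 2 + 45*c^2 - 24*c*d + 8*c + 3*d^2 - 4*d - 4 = 45*c^2 + 31*c + 3*d^2 + d*(-24*c - 11) - 4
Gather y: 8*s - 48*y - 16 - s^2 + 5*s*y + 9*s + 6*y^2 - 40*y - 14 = -s^2 + 17*s + 6*y^2 + y*(5*s - 88) - 30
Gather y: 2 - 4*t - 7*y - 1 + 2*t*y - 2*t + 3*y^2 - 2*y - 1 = -6*t + 3*y^2 + y*(2*t - 9)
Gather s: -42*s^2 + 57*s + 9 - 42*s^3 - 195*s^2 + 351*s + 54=-42*s^3 - 237*s^2 + 408*s + 63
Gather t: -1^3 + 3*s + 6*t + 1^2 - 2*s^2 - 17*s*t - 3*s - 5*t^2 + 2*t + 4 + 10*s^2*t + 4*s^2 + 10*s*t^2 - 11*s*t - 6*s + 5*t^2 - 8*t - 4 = 2*s^2 + 10*s*t^2 - 6*s + t*(10*s^2 - 28*s)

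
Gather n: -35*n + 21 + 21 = 42 - 35*n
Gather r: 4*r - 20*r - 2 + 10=8 - 16*r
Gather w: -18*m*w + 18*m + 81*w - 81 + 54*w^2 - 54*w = 18*m + 54*w^2 + w*(27 - 18*m) - 81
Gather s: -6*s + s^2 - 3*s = s^2 - 9*s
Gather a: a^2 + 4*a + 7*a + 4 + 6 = a^2 + 11*a + 10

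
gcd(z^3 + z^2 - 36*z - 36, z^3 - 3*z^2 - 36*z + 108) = z^2 - 36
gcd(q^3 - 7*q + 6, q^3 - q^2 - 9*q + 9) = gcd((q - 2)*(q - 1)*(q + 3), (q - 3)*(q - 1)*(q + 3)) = q^2 + 2*q - 3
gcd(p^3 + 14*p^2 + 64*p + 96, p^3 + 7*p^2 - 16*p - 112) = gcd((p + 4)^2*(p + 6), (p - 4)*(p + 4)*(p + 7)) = p + 4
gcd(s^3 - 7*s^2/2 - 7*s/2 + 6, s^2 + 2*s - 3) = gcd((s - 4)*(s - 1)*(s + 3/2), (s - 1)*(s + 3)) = s - 1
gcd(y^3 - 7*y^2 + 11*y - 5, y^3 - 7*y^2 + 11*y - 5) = y^3 - 7*y^2 + 11*y - 5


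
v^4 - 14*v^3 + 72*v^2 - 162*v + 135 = (v - 5)*(v - 3)^3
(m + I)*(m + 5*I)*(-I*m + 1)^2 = -m^4 - 8*I*m^3 + 18*m^2 + 16*I*m - 5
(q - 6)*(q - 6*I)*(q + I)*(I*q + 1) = I*q^4 + 6*q^3 - 6*I*q^3 - 36*q^2 + I*q^2 + 6*q - 6*I*q - 36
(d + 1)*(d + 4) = d^2 + 5*d + 4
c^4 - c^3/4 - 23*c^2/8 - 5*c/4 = c*(c - 2)*(c + 1/2)*(c + 5/4)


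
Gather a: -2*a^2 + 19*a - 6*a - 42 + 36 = -2*a^2 + 13*a - 6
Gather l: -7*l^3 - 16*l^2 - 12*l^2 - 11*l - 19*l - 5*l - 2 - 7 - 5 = -7*l^3 - 28*l^2 - 35*l - 14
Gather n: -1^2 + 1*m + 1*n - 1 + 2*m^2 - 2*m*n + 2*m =2*m^2 + 3*m + n*(1 - 2*m) - 2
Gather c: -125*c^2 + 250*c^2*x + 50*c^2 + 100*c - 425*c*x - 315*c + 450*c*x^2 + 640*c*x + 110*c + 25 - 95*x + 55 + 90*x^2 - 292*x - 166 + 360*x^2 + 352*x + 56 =c^2*(250*x - 75) + c*(450*x^2 + 215*x - 105) + 450*x^2 - 35*x - 30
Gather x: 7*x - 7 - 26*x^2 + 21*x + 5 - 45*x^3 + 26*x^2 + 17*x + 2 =-45*x^3 + 45*x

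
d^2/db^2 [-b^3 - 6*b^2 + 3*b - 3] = -6*b - 12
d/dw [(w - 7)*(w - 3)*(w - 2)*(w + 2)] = 4*w^3 - 30*w^2 + 34*w + 40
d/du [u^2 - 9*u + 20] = 2*u - 9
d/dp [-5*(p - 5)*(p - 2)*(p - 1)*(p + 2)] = -20*p^3 + 90*p^2 - 10*p - 120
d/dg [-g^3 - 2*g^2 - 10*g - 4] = -3*g^2 - 4*g - 10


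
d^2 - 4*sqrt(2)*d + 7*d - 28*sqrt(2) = (d + 7)*(d - 4*sqrt(2))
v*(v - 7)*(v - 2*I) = v^3 - 7*v^2 - 2*I*v^2 + 14*I*v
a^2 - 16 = (a - 4)*(a + 4)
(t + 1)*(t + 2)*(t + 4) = t^3 + 7*t^2 + 14*t + 8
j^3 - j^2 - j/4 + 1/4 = (j - 1)*(j - 1/2)*(j + 1/2)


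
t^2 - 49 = (t - 7)*(t + 7)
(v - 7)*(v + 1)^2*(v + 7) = v^4 + 2*v^3 - 48*v^2 - 98*v - 49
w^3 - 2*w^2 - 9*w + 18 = (w - 3)*(w - 2)*(w + 3)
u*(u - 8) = u^2 - 8*u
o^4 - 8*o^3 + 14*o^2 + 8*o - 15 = (o - 5)*(o - 3)*(o - 1)*(o + 1)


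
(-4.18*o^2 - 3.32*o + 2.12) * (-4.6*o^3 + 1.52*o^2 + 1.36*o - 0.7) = 19.228*o^5 + 8.9184*o^4 - 20.4832*o^3 + 1.6332*o^2 + 5.2072*o - 1.484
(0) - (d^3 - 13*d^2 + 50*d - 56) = -d^3 + 13*d^2 - 50*d + 56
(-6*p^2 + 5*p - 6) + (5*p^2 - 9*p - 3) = -p^2 - 4*p - 9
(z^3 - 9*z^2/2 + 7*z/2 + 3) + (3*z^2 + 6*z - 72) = z^3 - 3*z^2/2 + 19*z/2 - 69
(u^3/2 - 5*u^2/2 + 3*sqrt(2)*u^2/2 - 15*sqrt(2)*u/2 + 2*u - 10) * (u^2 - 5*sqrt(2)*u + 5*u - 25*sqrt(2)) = u^5/2 - sqrt(2)*u^4 - 51*u^3/2 + 15*sqrt(2)*u^2 + 325*u + 250*sqrt(2)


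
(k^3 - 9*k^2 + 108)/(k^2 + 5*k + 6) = (k^2 - 12*k + 36)/(k + 2)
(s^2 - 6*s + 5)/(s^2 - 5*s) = (s - 1)/s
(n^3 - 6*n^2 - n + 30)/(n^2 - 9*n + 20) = (n^2 - n - 6)/(n - 4)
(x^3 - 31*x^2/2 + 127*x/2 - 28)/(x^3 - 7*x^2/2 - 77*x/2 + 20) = (x - 7)/(x + 5)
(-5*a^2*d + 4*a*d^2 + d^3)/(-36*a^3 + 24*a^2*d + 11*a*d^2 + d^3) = d*(5*a + d)/(36*a^2 + 12*a*d + d^2)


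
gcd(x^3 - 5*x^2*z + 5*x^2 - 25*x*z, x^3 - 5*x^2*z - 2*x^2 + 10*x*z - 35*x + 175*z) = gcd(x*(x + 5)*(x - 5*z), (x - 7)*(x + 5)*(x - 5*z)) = x^2 - 5*x*z + 5*x - 25*z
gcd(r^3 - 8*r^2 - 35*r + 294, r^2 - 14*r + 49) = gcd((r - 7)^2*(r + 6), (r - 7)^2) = r^2 - 14*r + 49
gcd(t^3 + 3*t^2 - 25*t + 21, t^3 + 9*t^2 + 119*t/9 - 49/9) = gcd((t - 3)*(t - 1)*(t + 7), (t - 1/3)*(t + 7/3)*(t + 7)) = t + 7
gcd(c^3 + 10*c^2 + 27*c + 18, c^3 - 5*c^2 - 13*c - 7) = c + 1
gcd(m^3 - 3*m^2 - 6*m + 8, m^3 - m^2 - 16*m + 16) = m^2 - 5*m + 4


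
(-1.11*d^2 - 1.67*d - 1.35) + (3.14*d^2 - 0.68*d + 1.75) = 2.03*d^2 - 2.35*d + 0.4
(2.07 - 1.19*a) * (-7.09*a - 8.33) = 8.4371*a^2 - 4.7636*a - 17.2431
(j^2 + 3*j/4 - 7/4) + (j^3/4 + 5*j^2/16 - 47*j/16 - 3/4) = j^3/4 + 21*j^2/16 - 35*j/16 - 5/2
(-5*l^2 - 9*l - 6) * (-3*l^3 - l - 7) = 15*l^5 + 27*l^4 + 23*l^3 + 44*l^2 + 69*l + 42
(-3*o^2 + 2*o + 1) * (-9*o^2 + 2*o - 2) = 27*o^4 - 24*o^3 + o^2 - 2*o - 2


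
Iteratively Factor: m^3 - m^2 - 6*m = (m + 2)*(m^2 - 3*m) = (m - 3)*(m + 2)*(m)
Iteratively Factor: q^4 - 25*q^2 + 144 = (q + 3)*(q^3 - 3*q^2 - 16*q + 48) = (q + 3)*(q + 4)*(q^2 - 7*q + 12) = (q - 4)*(q + 3)*(q + 4)*(q - 3)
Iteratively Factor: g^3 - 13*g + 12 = (g - 3)*(g^2 + 3*g - 4) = (g - 3)*(g - 1)*(g + 4)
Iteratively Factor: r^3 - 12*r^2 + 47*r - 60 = (r - 5)*(r^2 - 7*r + 12) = (r - 5)*(r - 4)*(r - 3)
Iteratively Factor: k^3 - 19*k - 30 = (k + 2)*(k^2 - 2*k - 15) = (k - 5)*(k + 2)*(k + 3)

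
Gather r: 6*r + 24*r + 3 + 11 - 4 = 30*r + 10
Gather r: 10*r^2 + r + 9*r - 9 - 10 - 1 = 10*r^2 + 10*r - 20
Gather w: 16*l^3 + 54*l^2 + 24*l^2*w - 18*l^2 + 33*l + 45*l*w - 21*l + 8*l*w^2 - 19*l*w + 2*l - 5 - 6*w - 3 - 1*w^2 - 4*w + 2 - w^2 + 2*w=16*l^3 + 36*l^2 + 14*l + w^2*(8*l - 2) + w*(24*l^2 + 26*l - 8) - 6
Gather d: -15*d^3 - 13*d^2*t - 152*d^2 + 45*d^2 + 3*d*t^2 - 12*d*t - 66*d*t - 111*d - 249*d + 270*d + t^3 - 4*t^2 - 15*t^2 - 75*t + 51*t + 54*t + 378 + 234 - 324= -15*d^3 + d^2*(-13*t - 107) + d*(3*t^2 - 78*t - 90) + t^3 - 19*t^2 + 30*t + 288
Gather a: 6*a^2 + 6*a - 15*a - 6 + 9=6*a^2 - 9*a + 3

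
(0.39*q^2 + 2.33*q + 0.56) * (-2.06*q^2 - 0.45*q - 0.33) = -0.8034*q^4 - 4.9753*q^3 - 2.3308*q^2 - 1.0209*q - 0.1848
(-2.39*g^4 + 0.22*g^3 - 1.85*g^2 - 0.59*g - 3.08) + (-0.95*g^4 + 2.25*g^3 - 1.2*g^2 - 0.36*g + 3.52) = -3.34*g^4 + 2.47*g^3 - 3.05*g^2 - 0.95*g + 0.44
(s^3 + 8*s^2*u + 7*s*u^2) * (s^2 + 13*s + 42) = s^5 + 8*s^4*u + 13*s^4 + 7*s^3*u^2 + 104*s^3*u + 42*s^3 + 91*s^2*u^2 + 336*s^2*u + 294*s*u^2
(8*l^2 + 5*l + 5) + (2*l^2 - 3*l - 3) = 10*l^2 + 2*l + 2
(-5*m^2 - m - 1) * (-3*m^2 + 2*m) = 15*m^4 - 7*m^3 + m^2 - 2*m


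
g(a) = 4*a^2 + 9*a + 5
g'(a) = 8*a + 9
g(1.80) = 34.16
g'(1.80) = 23.40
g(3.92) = 101.75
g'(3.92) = 40.36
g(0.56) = 11.29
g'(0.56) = 13.48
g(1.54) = 28.35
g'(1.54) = 21.32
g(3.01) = 68.33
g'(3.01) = 33.08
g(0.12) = 6.14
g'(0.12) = 9.96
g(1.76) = 33.23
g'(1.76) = 23.08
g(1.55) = 28.56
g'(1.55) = 21.40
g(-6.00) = 95.00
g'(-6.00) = -39.00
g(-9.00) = 248.00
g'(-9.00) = -63.00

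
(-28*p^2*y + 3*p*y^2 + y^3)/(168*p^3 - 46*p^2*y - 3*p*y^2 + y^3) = y/(-6*p + y)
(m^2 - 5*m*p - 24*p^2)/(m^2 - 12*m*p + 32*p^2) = (-m - 3*p)/(-m + 4*p)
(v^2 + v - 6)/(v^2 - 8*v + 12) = (v + 3)/(v - 6)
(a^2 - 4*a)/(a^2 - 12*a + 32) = a/(a - 8)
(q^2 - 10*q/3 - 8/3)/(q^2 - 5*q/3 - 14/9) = 3*(q - 4)/(3*q - 7)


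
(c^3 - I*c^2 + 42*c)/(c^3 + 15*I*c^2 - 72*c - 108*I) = c*(c - 7*I)/(c^2 + 9*I*c - 18)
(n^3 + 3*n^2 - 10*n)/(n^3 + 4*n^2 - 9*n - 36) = n*(n^2 + 3*n - 10)/(n^3 + 4*n^2 - 9*n - 36)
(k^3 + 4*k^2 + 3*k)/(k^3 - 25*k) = (k^2 + 4*k + 3)/(k^2 - 25)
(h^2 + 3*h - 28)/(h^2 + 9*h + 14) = (h - 4)/(h + 2)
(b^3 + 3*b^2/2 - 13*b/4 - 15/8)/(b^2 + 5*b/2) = b - 1 - 3/(4*b)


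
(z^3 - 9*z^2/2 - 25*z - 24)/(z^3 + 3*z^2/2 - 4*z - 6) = (z - 8)/(z - 2)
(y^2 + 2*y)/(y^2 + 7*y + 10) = y/(y + 5)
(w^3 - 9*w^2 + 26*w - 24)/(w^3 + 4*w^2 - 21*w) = (w^2 - 6*w + 8)/(w*(w + 7))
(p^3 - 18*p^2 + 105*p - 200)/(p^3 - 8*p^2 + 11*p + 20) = (p^2 - 13*p + 40)/(p^2 - 3*p - 4)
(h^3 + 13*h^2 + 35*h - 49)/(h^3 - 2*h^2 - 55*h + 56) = (h + 7)/(h - 8)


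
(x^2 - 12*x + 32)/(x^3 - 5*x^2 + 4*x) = (x - 8)/(x*(x - 1))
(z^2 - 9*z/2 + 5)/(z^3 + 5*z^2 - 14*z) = (z - 5/2)/(z*(z + 7))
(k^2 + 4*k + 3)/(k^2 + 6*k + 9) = (k + 1)/(k + 3)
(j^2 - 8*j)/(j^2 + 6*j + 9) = j*(j - 8)/(j^2 + 6*j + 9)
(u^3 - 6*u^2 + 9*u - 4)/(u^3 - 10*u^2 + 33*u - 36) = (u^2 - 2*u + 1)/(u^2 - 6*u + 9)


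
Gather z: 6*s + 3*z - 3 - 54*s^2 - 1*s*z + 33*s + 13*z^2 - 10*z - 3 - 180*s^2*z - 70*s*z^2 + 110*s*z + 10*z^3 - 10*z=-54*s^2 + 39*s + 10*z^3 + z^2*(13 - 70*s) + z*(-180*s^2 + 109*s - 17) - 6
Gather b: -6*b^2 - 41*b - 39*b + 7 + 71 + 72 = -6*b^2 - 80*b + 150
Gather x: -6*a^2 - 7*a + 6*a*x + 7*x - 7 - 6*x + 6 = -6*a^2 - 7*a + x*(6*a + 1) - 1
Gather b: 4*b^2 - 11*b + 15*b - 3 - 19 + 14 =4*b^2 + 4*b - 8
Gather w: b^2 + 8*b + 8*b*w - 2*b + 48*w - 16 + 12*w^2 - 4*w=b^2 + 6*b + 12*w^2 + w*(8*b + 44) - 16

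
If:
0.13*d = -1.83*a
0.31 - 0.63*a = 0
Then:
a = 0.49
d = -6.93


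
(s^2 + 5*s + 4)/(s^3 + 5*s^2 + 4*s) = 1/s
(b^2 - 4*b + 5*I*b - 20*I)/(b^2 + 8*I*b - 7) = (b^2 + b*(-4 + 5*I) - 20*I)/(b^2 + 8*I*b - 7)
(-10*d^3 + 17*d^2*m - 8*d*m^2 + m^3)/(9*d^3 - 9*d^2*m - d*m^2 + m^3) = (-10*d^2 + 7*d*m - m^2)/(9*d^2 - m^2)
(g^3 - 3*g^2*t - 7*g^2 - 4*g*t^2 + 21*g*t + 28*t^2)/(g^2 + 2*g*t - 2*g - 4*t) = (g^3 - 3*g^2*t - 7*g^2 - 4*g*t^2 + 21*g*t + 28*t^2)/(g^2 + 2*g*t - 2*g - 4*t)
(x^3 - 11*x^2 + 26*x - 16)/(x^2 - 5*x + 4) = (x^2 - 10*x + 16)/(x - 4)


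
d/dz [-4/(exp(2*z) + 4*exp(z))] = 8*(exp(z) + 2)*exp(-z)/(exp(z) + 4)^2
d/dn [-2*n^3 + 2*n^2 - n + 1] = -6*n^2 + 4*n - 1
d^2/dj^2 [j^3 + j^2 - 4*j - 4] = 6*j + 2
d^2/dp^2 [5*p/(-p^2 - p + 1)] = 10*(-p^3 - 3*p - 1)/(p^6 + 3*p^5 - 5*p^3 + 3*p - 1)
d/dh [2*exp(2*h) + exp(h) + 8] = (4*exp(h) + 1)*exp(h)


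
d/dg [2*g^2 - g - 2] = 4*g - 1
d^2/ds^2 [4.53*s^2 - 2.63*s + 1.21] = 9.06000000000000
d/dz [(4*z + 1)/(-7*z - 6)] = -17/(7*z + 6)^2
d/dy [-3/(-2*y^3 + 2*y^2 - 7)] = 6*y*(2 - 3*y)/(2*y^3 - 2*y^2 + 7)^2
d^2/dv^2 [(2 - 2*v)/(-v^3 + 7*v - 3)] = 4*((v - 1)*(3*v^2 - 7)^2 + (-3*v^2 - 3*v*(v - 1) + 7)*(v^3 - 7*v + 3))/(v^3 - 7*v + 3)^3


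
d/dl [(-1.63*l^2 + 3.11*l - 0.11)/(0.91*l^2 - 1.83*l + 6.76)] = (0.152799999999999*l^2 - 21.8374*l + 20.8223)/(0.8281*l^4 - 3.3306*l^3 + 15.6521*l^2 - 24.7416*l + 45.6976)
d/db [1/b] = -1/b^2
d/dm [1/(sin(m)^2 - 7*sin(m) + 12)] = (7 - 2*sin(m))*cos(m)/(sin(m)^2 - 7*sin(m) + 12)^2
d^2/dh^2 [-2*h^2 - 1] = -4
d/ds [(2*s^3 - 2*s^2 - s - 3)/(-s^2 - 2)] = (-2*s^4 - 13*s^2 + 2*s + 2)/(s^4 + 4*s^2 + 4)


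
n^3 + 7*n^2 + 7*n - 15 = (n - 1)*(n + 3)*(n + 5)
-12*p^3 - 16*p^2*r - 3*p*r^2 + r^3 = (-6*p + r)*(p + r)*(2*p + r)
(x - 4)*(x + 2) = x^2 - 2*x - 8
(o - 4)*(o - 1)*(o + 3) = o^3 - 2*o^2 - 11*o + 12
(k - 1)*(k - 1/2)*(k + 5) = k^3 + 7*k^2/2 - 7*k + 5/2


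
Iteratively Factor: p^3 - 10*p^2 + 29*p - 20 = (p - 4)*(p^2 - 6*p + 5) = (p - 5)*(p - 4)*(p - 1)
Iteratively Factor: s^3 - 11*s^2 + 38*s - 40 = (s - 2)*(s^2 - 9*s + 20) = (s - 5)*(s - 2)*(s - 4)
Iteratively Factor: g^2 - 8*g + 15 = (g - 5)*(g - 3)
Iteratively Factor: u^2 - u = (u - 1)*(u)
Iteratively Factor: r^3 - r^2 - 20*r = (r + 4)*(r^2 - 5*r) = r*(r + 4)*(r - 5)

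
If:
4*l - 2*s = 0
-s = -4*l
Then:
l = 0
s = 0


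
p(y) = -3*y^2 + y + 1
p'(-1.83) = 11.98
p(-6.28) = -123.60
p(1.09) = -1.47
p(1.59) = -4.99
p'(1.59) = -8.54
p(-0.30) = 0.43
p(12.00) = -419.00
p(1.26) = -2.50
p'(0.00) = 1.00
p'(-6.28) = 38.68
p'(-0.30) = 2.80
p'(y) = 1 - 6*y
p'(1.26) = -6.56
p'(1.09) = -5.54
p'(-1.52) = 10.12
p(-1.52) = -7.45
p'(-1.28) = 8.68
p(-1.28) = -5.20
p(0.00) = 1.00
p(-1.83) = -10.88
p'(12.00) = -71.00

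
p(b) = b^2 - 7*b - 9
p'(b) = 2*b - 7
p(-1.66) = 5.38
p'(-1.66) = -10.32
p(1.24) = -16.14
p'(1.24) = -4.52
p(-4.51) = 42.91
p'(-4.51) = -16.02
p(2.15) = -19.43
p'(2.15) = -2.70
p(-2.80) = 18.44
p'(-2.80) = -12.60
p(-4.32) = 39.90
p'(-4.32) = -15.64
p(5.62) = -16.76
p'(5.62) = 4.24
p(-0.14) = -8.00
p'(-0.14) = -7.28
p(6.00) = -15.00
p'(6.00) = 5.00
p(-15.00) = 321.00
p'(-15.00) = -37.00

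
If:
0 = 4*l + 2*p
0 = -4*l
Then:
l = 0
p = 0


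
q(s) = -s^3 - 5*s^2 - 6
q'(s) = -3*s^2 - 10*s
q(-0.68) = -8.00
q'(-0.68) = 5.41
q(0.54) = -7.62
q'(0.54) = -6.27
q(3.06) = -81.47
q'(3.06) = -58.69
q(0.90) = -10.78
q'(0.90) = -11.43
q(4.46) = -194.17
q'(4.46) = -104.27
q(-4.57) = -14.98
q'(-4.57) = -16.95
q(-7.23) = 110.57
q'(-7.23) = -84.52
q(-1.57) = -14.45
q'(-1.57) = 8.31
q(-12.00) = 1002.00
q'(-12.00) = -312.00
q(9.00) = -1140.00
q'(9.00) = -333.00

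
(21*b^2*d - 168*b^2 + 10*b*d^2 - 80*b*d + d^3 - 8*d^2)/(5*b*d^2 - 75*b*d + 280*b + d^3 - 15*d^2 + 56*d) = (21*b^2 + 10*b*d + d^2)/(5*b*d - 35*b + d^2 - 7*d)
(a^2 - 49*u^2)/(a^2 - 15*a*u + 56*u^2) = (-a - 7*u)/(-a + 8*u)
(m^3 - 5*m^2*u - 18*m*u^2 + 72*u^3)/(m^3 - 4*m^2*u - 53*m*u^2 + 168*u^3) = (-m^2 + 2*m*u + 24*u^2)/(-m^2 + m*u + 56*u^2)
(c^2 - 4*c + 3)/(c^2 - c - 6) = (c - 1)/(c + 2)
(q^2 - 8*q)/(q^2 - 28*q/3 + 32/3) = 3*q/(3*q - 4)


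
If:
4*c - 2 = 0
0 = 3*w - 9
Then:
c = 1/2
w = 3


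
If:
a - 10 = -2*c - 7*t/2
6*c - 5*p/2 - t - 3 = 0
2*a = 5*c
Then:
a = 50/9 - 35*t/18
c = 20/9 - 7*t/9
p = 62/15 - 34*t/15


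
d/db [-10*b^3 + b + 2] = 1 - 30*b^2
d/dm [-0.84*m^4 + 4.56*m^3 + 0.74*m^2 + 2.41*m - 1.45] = -3.36*m^3 + 13.68*m^2 + 1.48*m + 2.41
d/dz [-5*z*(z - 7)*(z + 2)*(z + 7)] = -20*z^3 - 30*z^2 + 490*z + 490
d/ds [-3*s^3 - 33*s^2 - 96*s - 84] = -9*s^2 - 66*s - 96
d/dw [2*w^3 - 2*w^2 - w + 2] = 6*w^2 - 4*w - 1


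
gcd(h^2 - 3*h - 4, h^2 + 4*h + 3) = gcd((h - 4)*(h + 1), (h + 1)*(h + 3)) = h + 1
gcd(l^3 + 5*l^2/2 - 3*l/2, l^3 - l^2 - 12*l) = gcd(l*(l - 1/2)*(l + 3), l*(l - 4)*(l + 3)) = l^2 + 3*l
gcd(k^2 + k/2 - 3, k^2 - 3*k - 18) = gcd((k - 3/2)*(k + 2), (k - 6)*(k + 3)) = 1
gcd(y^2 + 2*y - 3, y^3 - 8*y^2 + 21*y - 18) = 1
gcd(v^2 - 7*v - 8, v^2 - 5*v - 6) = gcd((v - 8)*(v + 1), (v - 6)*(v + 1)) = v + 1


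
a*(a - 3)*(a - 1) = a^3 - 4*a^2 + 3*a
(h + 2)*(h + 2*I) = h^2 + 2*h + 2*I*h + 4*I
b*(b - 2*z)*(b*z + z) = b^3*z - 2*b^2*z^2 + b^2*z - 2*b*z^2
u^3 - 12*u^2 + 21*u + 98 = (u - 7)^2*(u + 2)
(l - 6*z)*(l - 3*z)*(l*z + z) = l^3*z - 9*l^2*z^2 + l^2*z + 18*l*z^3 - 9*l*z^2 + 18*z^3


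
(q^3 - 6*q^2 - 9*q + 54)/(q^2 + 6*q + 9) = (q^2 - 9*q + 18)/(q + 3)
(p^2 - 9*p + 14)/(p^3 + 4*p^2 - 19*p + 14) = (p - 7)/(p^2 + 6*p - 7)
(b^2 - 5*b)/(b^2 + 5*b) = (b - 5)/(b + 5)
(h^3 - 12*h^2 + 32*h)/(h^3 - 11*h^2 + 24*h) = (h - 4)/(h - 3)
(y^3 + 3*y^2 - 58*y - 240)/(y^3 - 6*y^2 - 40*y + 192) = (y + 5)/(y - 4)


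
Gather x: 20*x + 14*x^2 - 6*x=14*x^2 + 14*x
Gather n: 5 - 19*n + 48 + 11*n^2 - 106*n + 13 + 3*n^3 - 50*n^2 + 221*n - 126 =3*n^3 - 39*n^2 + 96*n - 60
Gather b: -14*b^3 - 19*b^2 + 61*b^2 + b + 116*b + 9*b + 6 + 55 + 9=-14*b^3 + 42*b^2 + 126*b + 70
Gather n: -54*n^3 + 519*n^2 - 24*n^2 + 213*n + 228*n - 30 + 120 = -54*n^3 + 495*n^2 + 441*n + 90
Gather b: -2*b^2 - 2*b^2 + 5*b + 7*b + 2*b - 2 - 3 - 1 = -4*b^2 + 14*b - 6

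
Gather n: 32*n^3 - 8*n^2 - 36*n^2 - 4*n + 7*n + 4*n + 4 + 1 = 32*n^3 - 44*n^2 + 7*n + 5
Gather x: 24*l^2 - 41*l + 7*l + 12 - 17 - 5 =24*l^2 - 34*l - 10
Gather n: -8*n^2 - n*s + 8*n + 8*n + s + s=-8*n^2 + n*(16 - s) + 2*s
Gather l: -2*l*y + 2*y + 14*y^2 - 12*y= -2*l*y + 14*y^2 - 10*y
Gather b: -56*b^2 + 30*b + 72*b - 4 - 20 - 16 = -56*b^2 + 102*b - 40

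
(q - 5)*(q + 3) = q^2 - 2*q - 15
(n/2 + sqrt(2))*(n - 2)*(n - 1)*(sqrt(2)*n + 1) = sqrt(2)*n^4/2 - 3*sqrt(2)*n^3/2 + 5*n^3/2 - 15*n^2/2 + 2*sqrt(2)*n^2 - 3*sqrt(2)*n + 5*n + 2*sqrt(2)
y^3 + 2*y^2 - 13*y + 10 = (y - 2)*(y - 1)*(y + 5)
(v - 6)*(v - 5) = v^2 - 11*v + 30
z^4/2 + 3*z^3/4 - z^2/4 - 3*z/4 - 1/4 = (z/2 + 1/2)*(z - 1)*(z + 1/2)*(z + 1)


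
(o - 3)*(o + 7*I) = o^2 - 3*o + 7*I*o - 21*I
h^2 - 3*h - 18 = (h - 6)*(h + 3)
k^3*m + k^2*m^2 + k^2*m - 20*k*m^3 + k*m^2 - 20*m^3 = (k - 4*m)*(k + 5*m)*(k*m + m)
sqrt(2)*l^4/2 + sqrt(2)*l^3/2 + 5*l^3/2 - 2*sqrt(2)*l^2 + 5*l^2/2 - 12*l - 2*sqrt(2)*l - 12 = (l - 3*sqrt(2)/2)*(l + 2*sqrt(2))^2*(sqrt(2)*l/2 + sqrt(2)/2)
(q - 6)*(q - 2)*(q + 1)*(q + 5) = q^4 - 2*q^3 - 31*q^2 + 32*q + 60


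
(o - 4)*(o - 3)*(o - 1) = o^3 - 8*o^2 + 19*o - 12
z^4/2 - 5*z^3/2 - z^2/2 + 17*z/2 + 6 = (z/2 + 1/2)*(z - 4)*(z - 3)*(z + 1)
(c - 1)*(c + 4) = c^2 + 3*c - 4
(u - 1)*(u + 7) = u^2 + 6*u - 7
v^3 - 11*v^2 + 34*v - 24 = (v - 6)*(v - 4)*(v - 1)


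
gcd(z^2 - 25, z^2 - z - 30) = z + 5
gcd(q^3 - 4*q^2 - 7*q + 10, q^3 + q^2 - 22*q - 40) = q^2 - 3*q - 10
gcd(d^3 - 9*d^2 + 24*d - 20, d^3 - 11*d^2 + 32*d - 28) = d^2 - 4*d + 4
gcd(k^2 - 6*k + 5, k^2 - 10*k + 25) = k - 5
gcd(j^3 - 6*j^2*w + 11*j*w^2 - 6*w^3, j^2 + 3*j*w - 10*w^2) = -j + 2*w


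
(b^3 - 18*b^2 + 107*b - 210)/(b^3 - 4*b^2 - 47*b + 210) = (b - 7)/(b + 7)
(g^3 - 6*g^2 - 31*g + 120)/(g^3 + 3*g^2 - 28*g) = (g^3 - 6*g^2 - 31*g + 120)/(g*(g^2 + 3*g - 28))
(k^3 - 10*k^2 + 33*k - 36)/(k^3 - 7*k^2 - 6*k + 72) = (k^2 - 6*k + 9)/(k^2 - 3*k - 18)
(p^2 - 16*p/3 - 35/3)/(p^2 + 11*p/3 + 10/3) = (p - 7)/(p + 2)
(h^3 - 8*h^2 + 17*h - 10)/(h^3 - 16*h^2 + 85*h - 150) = (h^2 - 3*h + 2)/(h^2 - 11*h + 30)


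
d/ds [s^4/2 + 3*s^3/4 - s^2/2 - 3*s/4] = 2*s^3 + 9*s^2/4 - s - 3/4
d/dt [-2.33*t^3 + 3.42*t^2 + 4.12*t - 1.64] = -6.99*t^2 + 6.84*t + 4.12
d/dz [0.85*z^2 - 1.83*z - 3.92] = 1.7*z - 1.83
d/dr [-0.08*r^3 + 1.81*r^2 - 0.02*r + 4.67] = -0.24*r^2 + 3.62*r - 0.02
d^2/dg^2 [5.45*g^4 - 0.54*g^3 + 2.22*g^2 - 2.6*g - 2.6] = 65.4*g^2 - 3.24*g + 4.44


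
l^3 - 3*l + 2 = (l - 1)^2*(l + 2)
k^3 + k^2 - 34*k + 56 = (k - 4)*(k - 2)*(k + 7)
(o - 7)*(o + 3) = o^2 - 4*o - 21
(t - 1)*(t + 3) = t^2 + 2*t - 3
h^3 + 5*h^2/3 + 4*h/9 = h*(h + 1/3)*(h + 4/3)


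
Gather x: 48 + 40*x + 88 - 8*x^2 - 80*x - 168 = -8*x^2 - 40*x - 32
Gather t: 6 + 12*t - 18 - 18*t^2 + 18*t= -18*t^2 + 30*t - 12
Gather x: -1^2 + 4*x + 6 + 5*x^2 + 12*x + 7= 5*x^2 + 16*x + 12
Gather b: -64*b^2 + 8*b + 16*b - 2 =-64*b^2 + 24*b - 2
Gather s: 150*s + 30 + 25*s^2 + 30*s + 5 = 25*s^2 + 180*s + 35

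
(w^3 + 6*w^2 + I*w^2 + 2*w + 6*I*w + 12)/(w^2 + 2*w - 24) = (w^2 + I*w + 2)/(w - 4)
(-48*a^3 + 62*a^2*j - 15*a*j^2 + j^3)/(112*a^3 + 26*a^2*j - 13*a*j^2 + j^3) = (-6*a^2 + 7*a*j - j^2)/(14*a^2 + 5*a*j - j^2)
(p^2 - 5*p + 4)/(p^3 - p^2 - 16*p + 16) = 1/(p + 4)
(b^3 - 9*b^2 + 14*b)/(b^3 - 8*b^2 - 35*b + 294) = b*(b - 2)/(b^2 - b - 42)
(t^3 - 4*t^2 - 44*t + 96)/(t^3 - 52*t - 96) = (t - 2)/(t + 2)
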